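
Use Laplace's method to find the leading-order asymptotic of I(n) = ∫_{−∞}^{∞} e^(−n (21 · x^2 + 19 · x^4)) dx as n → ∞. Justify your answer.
I(n) ~ sqrt(π/(21n))

φ(x) = 21 · x^2 + 19 · x^4 has its unique global minimum at x* = 0 (since φ'(x) = 42x + 76x^3 = 0 only at x = 0 for real x with both coefficients positive, and φ → ∞ as |x| → ∞). At x* = 0, φ(0) = 0 and φ''(0) = 42. Laplace's method then gives
  I(n) ~ sqrt(2π / (n · φ''(0))) · e^(−n φ(0)) = sqrt(2π / (42n)) = sqrt(π/(21n)).
The 19 · x^4 term contributes only at subleading order (an O(1/n) relative correction).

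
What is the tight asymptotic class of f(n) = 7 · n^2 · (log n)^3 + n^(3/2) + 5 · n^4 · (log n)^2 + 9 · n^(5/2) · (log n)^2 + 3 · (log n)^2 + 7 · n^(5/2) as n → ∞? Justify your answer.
f(n) ∈ Θ(n^4 · (log n)^2)

Compare the terms by growth order. For large n, n^a · (log n)^b dominates n^a' · (log n)^b' iff a > a', or (a = a' and b > b'). Ranking the 6 terms shows the dominant one is 5 · n^4 · (log n)^2. Hence f(n) ∈ Θ(n^4 · (log n)^2).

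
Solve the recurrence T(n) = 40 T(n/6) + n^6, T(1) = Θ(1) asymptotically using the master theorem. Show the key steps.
T(n) = Θ(n^6)

log_6 40 ≈ 2.059. f(n) = n^6 dominates n^(log_6 40) since 6 > 2.059, and the regularity condition a·f(n/b) = 40·(n/6)^6 = (40/46656)·n^6 ≤ c·f(n) holds with c = 40/46656 ≈ 0.000857 < 1. So this is Case 3: T(n) = Θ(f(n)) = Θ(n^6).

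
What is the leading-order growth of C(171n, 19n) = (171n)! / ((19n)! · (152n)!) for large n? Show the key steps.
C(171n, 19n) ~ (387420489/16777216)^(19n) · sqrt(9/(16π·19n))

Write N = 19n. Apply Stirling to each factorial:
  (9N)! ~ sqrt(2π·9N) · (9N/e)^(9N),
  N! ~ sqrt(2π N) · (N/e)^N,
  (8N)! ~ sqrt(2π·8N) · (8N/e)^(8N).
The exponential factors combine to (9N)^(9N) / (N^N · (8N)^(8N)) = 9^(9N)/8^(8N) = (9^9/8^8)^N = (387420489/16777216)^N.
The square-root prefactors combine to sqrt(2π·9N) / (sqrt(2π N)·sqrt(2π·8N)) = sqrt(9 / (2π·8·N)) = sqrt(9/(16π·19n)).
Substituting N = 19n: C(171n, 19n) ~ (387420489/16777216)^(19n) · sqrt(9/(16π·19n)).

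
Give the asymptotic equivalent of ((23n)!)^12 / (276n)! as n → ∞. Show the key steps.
((23n)!)^12/(276n)! ~ ((2π·23n)^(11/2) / sqrt(12)) · 12^(−12·23n)  →  0

Write N = 23n. Stirling: N! ~ sqrt(2π N)(N/e)^N and (12N)! ~ sqrt(2π·12N)·(12N/e)^(12N).
  (N!)^12/(12N)! ~ (2π N)^(12/2) (N/e)^(12N) / [sqrt(2π·12N) (12N/e)^(12N)]
     = (2π N)^(12/2) / sqrt(2π·12N) · (N/(12N))^(12N)
     = (2π N)^((12−1)/2) / sqrt(12) · 12^(−12N).
Since 12^12 > 1, the factor 12^(−12N) decays exponentially, so the ratio → 0. Substituting N = 23n gives the stated form.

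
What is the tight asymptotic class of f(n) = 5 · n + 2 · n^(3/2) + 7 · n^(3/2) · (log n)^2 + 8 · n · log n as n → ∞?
f(n) ∈ Θ(n^(3/2) · (log n)^2)

Compare the terms by growth order. For large n, n^a · (log n)^b dominates n^a' · (log n)^b' iff a > a', or (a = a' and b > b'). Ranking the 4 terms shows the dominant one is 7 · n^(3/2) · (log n)^2. Hence f(n) ∈ Θ(n^(3/2) · (log n)^2).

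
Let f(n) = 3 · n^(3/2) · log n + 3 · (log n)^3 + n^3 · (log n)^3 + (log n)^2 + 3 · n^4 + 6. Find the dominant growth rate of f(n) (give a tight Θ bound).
f(n) ∈ Θ(n^4)

Compare the terms by growth order. For large n, n^a · (log n)^b dominates n^a' · (log n)^b' iff a > a', or (a = a' and b > b'). Ranking the 6 terms shows the dominant one is 3 · n^4. Hence f(n) ∈ Θ(n^4).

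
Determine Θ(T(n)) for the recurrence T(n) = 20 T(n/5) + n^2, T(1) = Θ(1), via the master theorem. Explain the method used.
T(n) = Θ(n^2)

log_5 20 ≈ 1.861. f(n) = n^2 dominates n^(log_5 20) since 2 > 1.861, and the regularity condition a·f(n/b) = 20·(n/5)^2 = (20/25)·n^2 ≤ c·f(n) holds with c = 20/25 ≈ 0.8 < 1. So this is Case 3: T(n) = Θ(f(n)) = Θ(n^2).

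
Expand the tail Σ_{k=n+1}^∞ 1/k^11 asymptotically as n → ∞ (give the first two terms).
Σ_{k>n} 1/k^11 = 1/(10 · n^10) − 1/(2 · n^11) + O(1/n^12)

Compare to the integral: ∫_{n}^∞ x^(−11) dx = [−x^(−10)/10]_{n}^∞ = 1/((11−1)·n^10). The Euler-Maclaurin correction adds −f(n)/2 = −1/(2·n^11). Euler-Maclaurin then gives
  Σ_{k>n} 1/k^11 = ∫_{n}^∞ dx/x^11 − 1/(2·n^11) + O(1/n^12).
(Equivalently this is ζ(11) − Σ_{k≤n} 1/k^11.)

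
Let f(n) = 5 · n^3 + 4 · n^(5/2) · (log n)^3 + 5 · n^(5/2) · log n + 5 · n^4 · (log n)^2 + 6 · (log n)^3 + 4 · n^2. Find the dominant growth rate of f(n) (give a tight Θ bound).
f(n) ∈ Θ(n^4 · (log n)^2)

Compare the terms by growth order. For large n, n^a · (log n)^b dominates n^a' · (log n)^b' iff a > a', or (a = a' and b > b'). Ranking the 6 terms shows the dominant one is 5 · n^4 · (log n)^2. Hence f(n) ∈ Θ(n^4 · (log n)^2).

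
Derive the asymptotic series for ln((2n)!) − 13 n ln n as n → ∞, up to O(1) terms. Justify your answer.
ln((2n)!) − 13 n ln n = −11 n ln n + 2(ln 2 − 1) n + (1/2) ln(2π·2n) + O(1/n)

Stirling: ln((2n)!) = 2n ln(2n) − 2n + (1/2) ln(2π·2n) + O(1/n).
Expand 2n ln(2n) = 2n (ln n + ln 2) = 2n ln n + 2n ln 2.
Subtract 13n ln n: leading term is (2 − 13) n ln n = −11 n ln n. The next term is 2n ln 2 − 2n = 2(ln 2 − 1) n. Then the (1/2) ln(2π·2n) correction.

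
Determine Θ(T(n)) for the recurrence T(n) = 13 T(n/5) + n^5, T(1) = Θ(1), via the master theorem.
T(n) = Θ(n^5)

log_5 13 ≈ 1.594. f(n) = n^5 dominates n^(log_5 13) since 5 > 1.594, and the regularity condition a·f(n/b) = 13·(n/5)^5 = (13/3125)·n^5 ≤ c·f(n) holds with c = 13/3125 ≈ 0.00416 < 1. So this is Case 3: T(n) = Θ(f(n)) = Θ(n^5).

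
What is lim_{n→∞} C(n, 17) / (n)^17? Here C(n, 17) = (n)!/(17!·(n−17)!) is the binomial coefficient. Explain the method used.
lim = 1/17! = 1/355687428096000

With N = n → ∞: C(N, 17) / N^17 = [N(N−1)…(N−16)] / (17! · N^17) = (1/17!) · 1 · (1 − 1/n) · … · (1 − 16/n). Each factor → 1 as N → ∞, so the limit is 1/17! = 1/355687428096000.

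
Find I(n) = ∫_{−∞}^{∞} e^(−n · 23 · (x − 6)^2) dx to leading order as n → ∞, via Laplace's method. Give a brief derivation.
I(n) = sqrt(π/(23n))

Here φ(x) = 23 · (x − 6)^2 has its unique minimum at x* = 6 with φ(x*) = 0 and φ''(x*) = 46. Laplace's method gives
  I(n) ~ e^(−n φ(x*)) · sqrt(2π / (n · φ''(x*))) = sqrt(2π / (46n)) = sqrt(π/(23n)).
This is exact: substituting u = (x − 6)·sqrt(23n) gives I(n) = (1/sqrt(23n)) ∫_{−∞}^{∞} e^(−u^2) du = sqrt(π/(23n)).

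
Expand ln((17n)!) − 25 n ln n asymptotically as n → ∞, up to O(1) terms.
ln((17n)!) − 25 n ln n = −8 n ln n + 17(ln 17 − 1) n + (1/2) ln(2π·17n) + O(1/n)

Stirling: ln((17n)!) = 17n ln(17n) − 17n + (1/2) ln(2π·17n) + O(1/n).
Expand 17n ln(17n) = 17n (ln n + ln 17) = 17n ln n + 17n ln 17.
Subtract 25n ln n: leading term is (17 − 25) n ln n = −8 n ln n. The next term is 17n ln 17 − 17n = 17(ln 17 − 1) n. Then the (1/2) ln(2π·17n) correction.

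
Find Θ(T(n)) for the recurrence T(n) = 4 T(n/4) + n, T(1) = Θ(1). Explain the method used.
T(n) = Θ(n log n)

log_4 4 = 1, and f(n) = n = Θ(n^(log_4 4)). This is Case 2 of the master theorem: T(n) = Θ(f(n) · log n) = Θ(n log n).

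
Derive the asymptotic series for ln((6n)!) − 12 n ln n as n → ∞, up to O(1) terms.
ln((6n)!) − 12 n ln n = −6 n ln n + 6(ln 6 − 1) n + (1/2) ln(2π·6n) + O(1/n)

Stirling: ln((6n)!) = 6n ln(6n) − 6n + (1/2) ln(2π·6n) + O(1/n).
Expand 6n ln(6n) = 6n (ln n + ln 6) = 6n ln n + 6n ln 6.
Subtract 12n ln n: leading term is (6 − 12) n ln n = −6 n ln n. The next term is 6n ln 6 − 6n = 6(ln 6 − 1) n. Then the (1/2) ln(2π·6n) correction.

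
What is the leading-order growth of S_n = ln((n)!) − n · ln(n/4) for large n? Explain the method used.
S_n ~ n · (ln 4 − 1) + O(ln n)

Stirling: ln((n)!) = n ln(n) − n + O(ln n).
  S_n = n ln(n) − n − n ln(n/4) + O(ln n)
      = n ln(n) − n ln n + n ln 4 − n + O(ln n)
      = n ln 4 − n + O(ln n)
      = n (ln 4 − 1) + O(ln n).
Numerically ln(4) − 1 ≈ 0.3863.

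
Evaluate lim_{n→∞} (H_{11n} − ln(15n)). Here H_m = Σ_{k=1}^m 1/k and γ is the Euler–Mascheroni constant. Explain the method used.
lim = ln(11/15) + γ

By Euler-Maclaurin, H_m = ln m + γ + O(1/m). So
  H_{11n} − ln(15n) = ln(11n) + γ − ln(15n) + O(1/n)
                       = ln(11/15) + γ + O(1/n).
Hence the limit is ln(11/15) + γ.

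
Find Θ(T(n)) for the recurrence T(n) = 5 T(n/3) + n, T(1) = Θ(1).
T(n) = Θ(n^(log_3 5))

Master theorem: compare f(n) = n to n^(log_3 5) where log_3 5 ≈ 1.465. Since 1 < log_3 5, we have f(n) = O(n^(log_3 5 − ε)) for some ε > 0 — Case 1. Hence T(n) = Θ(n^(log_3 5)).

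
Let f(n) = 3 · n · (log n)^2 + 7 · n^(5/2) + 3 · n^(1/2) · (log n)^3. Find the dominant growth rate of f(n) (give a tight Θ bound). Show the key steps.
f(n) ∈ Θ(n^(5/2))

Compare the terms by growth order. For large n, n^a · (log n)^b dominates n^a' · (log n)^b' iff a > a', or (a = a' and b > b'). Ranking the 3 terms shows the dominant one is 7 · n^(5/2). Hence f(n) ∈ Θ(n^(5/2)).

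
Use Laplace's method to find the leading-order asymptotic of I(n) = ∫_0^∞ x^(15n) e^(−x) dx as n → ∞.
I(n) ~ sqrt(2π·15n) · (15n/e)^(15n)

Write the integrand as exp(15n ln x − x) and set f(x) = 15n ln x − x. Then f'(x) = 15n/x − 1 = 0 at x* = 15n, and f''(x*) = −15n/x*^2 = −1/(15n). Laplace's method (interior maximum) gives
  I(n) ~ e^(f(x*)) · sqrt(2π / |f''(x*)|)
        = exp(15n ln(15n) − 15n) · sqrt(2π · 15n)
        = (15n)^(15n) e^(−15n) · sqrt(2π·15n)
        = sqrt(2π·15n) · (15n/e)^(15n).
This matches Γ(15n+1) with Stirling applied to Γ.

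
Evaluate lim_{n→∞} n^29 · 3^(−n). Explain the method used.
lim = 0

Exponentials with base > 1 dominate every fixed polynomial: for any fixed c, n^c / 3^n → 0 as n → ∞ (e.g. by the ratio test, or by writing 3^n = e^(n ln 3) and noting e^(n ln 3) / n^c → ∞). Hence n^29 · 3^(−n) = n^29 / 3^n → 0.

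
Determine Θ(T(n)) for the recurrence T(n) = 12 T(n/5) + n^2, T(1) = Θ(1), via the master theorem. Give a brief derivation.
T(n) = Θ(n^2)

log_5 12 ≈ 1.544. f(n) = n^2 dominates n^(log_5 12) since 2 > 1.544, and the regularity condition a·f(n/b) = 12·(n/5)^2 = (12/25)·n^2 ≤ c·f(n) holds with c = 12/25 ≈ 0.48 < 1. So this is Case 3: T(n) = Θ(f(n)) = Θ(n^2).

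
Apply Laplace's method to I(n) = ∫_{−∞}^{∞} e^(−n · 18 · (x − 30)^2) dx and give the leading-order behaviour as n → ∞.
I(n) = sqrt(π/(18n))

Here φ(x) = 18 · (x − 30)^2 has its unique minimum at x* = 30 with φ(x*) = 0 and φ''(x*) = 36. Laplace's method gives
  I(n) ~ e^(−n φ(x*)) · sqrt(2π / (n · φ''(x*))) = sqrt(2π / (36n)) = sqrt(π/(18n)).
This is exact: substituting u = (x − 30)·sqrt(18n) gives I(n) = (1/sqrt(18n)) ∫_{−∞}^{∞} e^(−u^2) du = sqrt(π/(18n)).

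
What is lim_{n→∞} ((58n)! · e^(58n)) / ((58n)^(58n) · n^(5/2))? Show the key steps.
lim = 0

Stirling: (58n)! ~ sqrt(2π·58n) · (58n/e)^(58n). Hence
  (58n)! · e^(58n) / (58n)^(58n) ~ sqrt(2π·58n).
Dividing by n^(5/2): sqrt(2π·58n) / n^(5/2) = sqrt(2π·58) · n^((1−5)/2), so the expression behaves like sqrt(2π·58) · n^((1−5)/2) → 0.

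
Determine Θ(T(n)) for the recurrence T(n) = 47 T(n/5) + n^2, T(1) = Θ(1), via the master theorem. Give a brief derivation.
T(n) = Θ(n^(log_5 47))

Master theorem: compare f(n) = n^2 to n^(log_5 47) where log_5 47 ≈ 2.392. Since 2 < log_5 47, we have f(n) = O(n^(log_5 47 − ε)) for some ε > 0 — Case 1. Hence T(n) = Θ(n^(log_5 47)).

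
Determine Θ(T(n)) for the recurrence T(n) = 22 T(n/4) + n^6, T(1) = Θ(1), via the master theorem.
T(n) = Θ(n^6)

log_4 22 ≈ 2.230. f(n) = n^6 dominates n^(log_4 22) since 6 > 2.230, and the regularity condition a·f(n/b) = 22·(n/4)^6 = (22/4096)·n^6 ≤ c·f(n) holds with c = 22/4096 ≈ 0.00537 < 1. So this is Case 3: T(n) = Θ(f(n)) = Θ(n^6).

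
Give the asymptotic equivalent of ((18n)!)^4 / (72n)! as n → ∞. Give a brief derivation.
((18n)!)^4/(72n)! ~ ((2π·18n)^(3/2) / 2) · 4^(−4·18n)  →  0

Write N = 18n. Stirling: N! ~ sqrt(2π N)(N/e)^N and (4N)! ~ sqrt(2π·4N)·(4N/e)^(4N).
  (N!)^4/(4N)! ~ (2π N)^(4/2) (N/e)^(4N) / [sqrt(2π·4N) (4N/e)^(4N)]
     = (2π N)^(4/2) / sqrt(2π·4N) · (N/(4N))^(4N)
     = (2π N)^((4−1)/2) / 2 · 4^(−4N).
Since 4^4 > 1, the factor 4^(−4N) decays exponentially, so the ratio → 0. Substituting N = 18n gives the stated form.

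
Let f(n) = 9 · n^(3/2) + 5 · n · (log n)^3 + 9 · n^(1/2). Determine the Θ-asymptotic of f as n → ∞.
f(n) ∈ Θ(n^(3/2))

Compare the terms by growth order. For large n, n^a · (log n)^b dominates n^a' · (log n)^b' iff a > a', or (a = a' and b > b'). Ranking the 3 terms shows the dominant one is 9 · n^(3/2). Hence f(n) ∈ Θ(n^(3/2)).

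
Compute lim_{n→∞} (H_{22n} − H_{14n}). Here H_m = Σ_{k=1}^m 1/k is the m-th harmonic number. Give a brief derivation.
lim = ln(22/14) = ln(11/7)

Euler-Maclaurin gives H_m = ln m + γ + 1/(2m) + O(1/m^2). The γ and O(1/m) terms cancel in the difference:
  H_{22n} − H_{14n} = ln(22n) − ln(14n) + O(1/n) = ln(22/14) + O(1/n).
Hence the limit is ln(22/14) = ln(11/7).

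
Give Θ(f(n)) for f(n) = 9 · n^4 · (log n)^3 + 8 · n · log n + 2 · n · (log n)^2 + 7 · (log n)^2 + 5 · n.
f(n) ∈ Θ(n^4 · (log n)^3)

Compare the terms by growth order. For large n, n^a · (log n)^b dominates n^a' · (log n)^b' iff a > a', or (a = a' and b > b'). Ranking the 5 terms shows the dominant one is 9 · n^4 · (log n)^3. Hence f(n) ∈ Θ(n^4 · (log n)^3).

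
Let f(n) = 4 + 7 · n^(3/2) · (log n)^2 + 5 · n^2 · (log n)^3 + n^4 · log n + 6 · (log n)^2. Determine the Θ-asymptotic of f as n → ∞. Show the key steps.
f(n) ∈ Θ(n^4 · log n)

Compare the terms by growth order. For large n, n^a · (log n)^b dominates n^a' · (log n)^b' iff a > a', or (a = a' and b > b'). Ranking the 5 terms shows the dominant one is n^4 · log n. Hence f(n) ∈ Θ(n^4 · log n).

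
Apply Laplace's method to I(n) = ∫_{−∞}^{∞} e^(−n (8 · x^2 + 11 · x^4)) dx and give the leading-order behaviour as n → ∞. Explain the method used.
I(n) ~ sqrt(π/(8n))

φ(x) = 8 · x^2 + 11 · x^4 has its unique global minimum at x* = 0 (since φ'(x) = 16x + 44x^3 = 0 only at x = 0 for real x with both coefficients positive, and φ → ∞ as |x| → ∞). At x* = 0, φ(0) = 0 and φ''(0) = 16. Laplace's method then gives
  I(n) ~ sqrt(2π / (n · φ''(0))) · e^(−n φ(0)) = sqrt(2π / (16n)) = sqrt(π/(8n)).
The 11 · x^4 term contributes only at subleading order (an O(1/n) relative correction).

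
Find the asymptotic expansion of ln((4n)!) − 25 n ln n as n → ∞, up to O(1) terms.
ln((4n)!) − 25 n ln n = −21 n ln n + 4(ln 4 − 1) n + (1/2) ln(2π·4n) + O(1/n)

Stirling: ln((4n)!) = 4n ln(4n) − 4n + (1/2) ln(2π·4n) + O(1/n).
Expand 4n ln(4n) = 4n (ln n + ln 4) = 4n ln n + 4n ln 4.
Subtract 25n ln n: leading term is (4 − 25) n ln n = −21 n ln n. The next term is 4n ln 4 − 4n = 4(ln 4 − 1) n. Then the (1/2) ln(2π·4n) correction.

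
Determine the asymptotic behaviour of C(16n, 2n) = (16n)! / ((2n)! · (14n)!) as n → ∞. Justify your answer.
C(16n, 2n) ~ (16777216/823543)^(2n) · sqrt(4/(7π·2n))

Write N = 2n. Apply Stirling to each factorial:
  (8N)! ~ sqrt(2π·8N) · (8N/e)^(8N),
  N! ~ sqrt(2π N) · (N/e)^N,
  (7N)! ~ sqrt(2π·7N) · (7N/e)^(7N).
The exponential factors combine to (8N)^(8N) / (N^N · (7N)^(7N)) = 8^(8N)/7^(7N) = (8^8/7^7)^N = (16777216/823543)^N.
The square-root prefactors combine to sqrt(2π·8N) / (sqrt(2π N)·sqrt(2π·7N)) = sqrt(8 / (2π·7·N)) = sqrt(4/(7π·2n)).
Substituting N = 2n: C(16n, 2n) ~ (16777216/823543)^(2n) · sqrt(4/(7π·2n)).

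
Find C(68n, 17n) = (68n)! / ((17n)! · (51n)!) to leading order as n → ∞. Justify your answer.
C(68n, 17n) ~ (256/27)^(17n) · sqrt(2/(3π·17n))

Write N = 17n. Apply Stirling to each factorial:
  (4N)! ~ sqrt(2π·4N) · (4N/e)^(4N),
  N! ~ sqrt(2π N) · (N/e)^N,
  (3N)! ~ sqrt(2π·3N) · (3N/e)^(3N).
The exponential factors combine to (4N)^(4N) / (N^N · (3N)^(3N)) = 4^(4N)/3^(3N) = (4^4/3^3)^N = (256/27)^N.
The square-root prefactors combine to sqrt(2π·4N) / (sqrt(2π N)·sqrt(2π·3N)) = sqrt(4 / (2π·3·N)) = sqrt(2/(3π·17n)).
Substituting N = 17n: C(68n, 17n) ~ (256/27)^(17n) · sqrt(2/(3π·17n)).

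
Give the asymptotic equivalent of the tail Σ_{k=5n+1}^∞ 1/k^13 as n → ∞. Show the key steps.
Σ_{k>5n} 1/k^13 ~ 1/(12 · (5n)^12)

Compare to the integral: ∫_{5n}^∞ x^(−13) dx = [−x^(−12)/12]_{5n}^∞ = 1/((13−1)·(5n)^12). Euler-Maclaurin then gives
  Σ_{k>5n} 1/k^13 = ∫_{5n}^∞ dx/x^13 − 1/(2·(5n)^13) + O(1/(5n)^14).
(Equivalently this is ζ(13) − Σ_{k≤5n} 1/k^13.)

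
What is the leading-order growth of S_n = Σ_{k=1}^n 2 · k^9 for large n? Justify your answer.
S_n ~ n^10 / 5

By integral comparison (Euler-Maclaurin), Σ_{k=1}^n 2 · k^9 = 2 · ∫_0^n x^9 dx + O(n^9) = 2 · n^10/10 = n^10 / 5 + O(n^9). (Equivalently, Faulhaber's formula gives the same leading term.)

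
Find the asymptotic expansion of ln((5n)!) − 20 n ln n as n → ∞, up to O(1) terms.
ln((5n)!) − 20 n ln n = −15 n ln n + 5(ln 5 − 1) n + (1/2) ln(2π·5n) + O(1/n)

Stirling: ln((5n)!) = 5n ln(5n) − 5n + (1/2) ln(2π·5n) + O(1/n).
Expand 5n ln(5n) = 5n (ln n + ln 5) = 5n ln n + 5n ln 5.
Subtract 20n ln n: leading term is (5 − 20) n ln n = −15 n ln n. The next term is 5n ln 5 − 5n = 5(ln 5 − 1) n. Then the (1/2) ln(2π·5n) correction.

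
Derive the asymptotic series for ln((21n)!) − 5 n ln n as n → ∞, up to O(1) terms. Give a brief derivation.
ln((21n)!) − 5 n ln n = 16 n ln n + 21(ln 21 − 1) n + (1/2) ln(2π·21n) + O(1/n)

Stirling: ln((21n)!) = 21n ln(21n) − 21n + (1/2) ln(2π·21n) + O(1/n).
Expand 21n ln(21n) = 21n (ln n + ln 21) = 21n ln n + 21n ln 21.
Subtract 5n ln n: leading term is (21 − 5) n ln n = 16 n ln n. The next term is 21n ln 21 − 21n = 21(ln 21 − 1) n. Then the (1/2) ln(2π·21n) correction.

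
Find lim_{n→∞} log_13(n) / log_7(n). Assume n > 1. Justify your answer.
lim = ln(7) / ln(13) = log_13(7)

Change of base: log_13(n) = ln n / ln 13 and log_7(n) = ln n / ln 7. The ratio is (ln n / ln 13) · (ln 7 / ln n) = ln 7 / ln 13, a constant independent of n. So the limit is ln 7 / ln 13 = log_13(7).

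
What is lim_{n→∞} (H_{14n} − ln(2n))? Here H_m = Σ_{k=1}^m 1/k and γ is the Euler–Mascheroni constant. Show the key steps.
lim = ln 7 + γ

By Euler-Maclaurin, H_m = ln m + γ + O(1/m). So
  H_{14n} − ln(2n) = ln(14n) + γ − ln(2n) + O(1/n)
                       = ln(14/2) + γ + O(1/n).
Hence the limit is ln(14/2) + γ (= ln 7).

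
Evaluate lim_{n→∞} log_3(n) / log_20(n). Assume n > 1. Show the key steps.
lim = ln(20) / ln(3) = log_3(20)

Change of base: log_3(n) = ln n / ln 3 and log_20(n) = ln n / ln 20. The ratio is (ln n / ln 3) · (ln 20 / ln n) = ln 20 / ln 3, a constant independent of n. So the limit is ln 20 / ln 3 = log_3(20).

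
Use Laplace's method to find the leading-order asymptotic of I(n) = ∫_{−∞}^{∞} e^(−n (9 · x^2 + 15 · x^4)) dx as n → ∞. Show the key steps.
I(n) ~ sqrt(π/(9n))

φ(x) = 9 · x^2 + 15 · x^4 has its unique global minimum at x* = 0 (since φ'(x) = 18x + 60x^3 = 0 only at x = 0 for real x with both coefficients positive, and φ → ∞ as |x| → ∞). At x* = 0, φ(0) = 0 and φ''(0) = 18. Laplace's method then gives
  I(n) ~ sqrt(2π / (n · φ''(0))) · e^(−n φ(0)) = sqrt(2π / (18n)) = sqrt(π/(9n)).
The 15 · x^4 term contributes only at subleading order (an O(1/n) relative correction).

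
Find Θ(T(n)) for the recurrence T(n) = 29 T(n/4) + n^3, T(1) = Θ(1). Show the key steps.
T(n) = Θ(n^3)

log_4 29 ≈ 2.429. f(n) = n^3 dominates n^(log_4 29) since 3 > 2.429, and the regularity condition a·f(n/b) = 29·(n/4)^3 = (29/64)·n^3 ≤ c·f(n) holds with c = 29/64 ≈ 0.453 < 1. So this is Case 3: T(n) = Θ(f(n)) = Θ(n^3).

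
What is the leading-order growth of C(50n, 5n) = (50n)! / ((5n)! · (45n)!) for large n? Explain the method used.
C(50n, 5n) ~ (10000000000/387420489)^(5n) · sqrt(5/(9π·5n))

Write N = 5n. Apply Stirling to each factorial:
  (10N)! ~ sqrt(2π·10N) · (10N/e)^(10N),
  N! ~ sqrt(2π N) · (N/e)^N,
  (9N)! ~ sqrt(2π·9N) · (9N/e)^(9N).
The exponential factors combine to (10N)^(10N) / (N^N · (9N)^(9N)) = 10^(10N)/9^(9N) = (10^10/9^9)^N = (10000000000/387420489)^N.
The square-root prefactors combine to sqrt(2π·10N) / (sqrt(2π N)·sqrt(2π·9N)) = sqrt(10 / (2π·9·N)) = sqrt(5/(9π·5n)).
Substituting N = 5n: C(50n, 5n) ~ (10000000000/387420489)^(5n) · sqrt(5/(9π·5n)).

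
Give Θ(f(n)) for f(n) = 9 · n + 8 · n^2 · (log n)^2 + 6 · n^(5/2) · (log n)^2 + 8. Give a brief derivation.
f(n) ∈ Θ(n^(5/2) · (log n)^2)

Compare the terms by growth order. For large n, n^a · (log n)^b dominates n^a' · (log n)^b' iff a > a', or (a = a' and b > b'). Ranking the 4 terms shows the dominant one is 6 · n^(5/2) · (log n)^2. Hence f(n) ∈ Θ(n^(5/2) · (log n)^2).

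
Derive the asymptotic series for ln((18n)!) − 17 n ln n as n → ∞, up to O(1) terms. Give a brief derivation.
ln((18n)!) − 17 n ln n = n ln n + 18(ln 18 − 1) n + (1/2) ln(2π·18n) + O(1/n)

Stirling: ln((18n)!) = 18n ln(18n) − 18n + (1/2) ln(2π·18n) + O(1/n).
Expand 18n ln(18n) = 18n (ln n + ln 18) = 18n ln n + 18n ln 18.
Subtract 17n ln n: leading term is (18 − 17) n ln n = n ln n. The next term is 18n ln 18 − 18n = 18(ln 18 − 1) n. Then the (1/2) ln(2π·18n) correction.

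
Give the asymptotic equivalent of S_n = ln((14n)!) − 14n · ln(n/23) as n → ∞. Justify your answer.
S_n ~ 14n · (ln 322 − 1) + O(ln n)

Stirling: ln((14n)!) = 14n ln(14n) − 14n + O(ln n).
  S_n = 14n ln(14n) − 14n − 14n ln(n/23) + O(ln n)
      = 14n ln(14n) − 14n ln n + 14n ln 23 − 14n + O(ln n)
      = 14n ln 14 + 14n ln 23 − 14n + O(ln n)
      = 14n (ln 322 − 1) + O(ln n).
Numerically ln(322) − 1 ≈ 4.7746.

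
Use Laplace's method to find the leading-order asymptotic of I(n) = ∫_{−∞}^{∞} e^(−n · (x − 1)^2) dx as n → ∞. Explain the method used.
I(n) = sqrt(π/n)

Here φ(x) = (x − 1)^2 has its unique minimum at x* = 1 with φ(x*) = 0 and φ''(x*) = 2. Laplace's method gives
  I(n) ~ e^(−n φ(x*)) · sqrt(2π / (n · φ''(x*))) = sqrt(2π / (2n)) = sqrt(π/n).
This is exact: substituting u = (x − 1)·sqrt(n) gives I(n) = (1/sqrt(n)) ∫_{−∞}^{∞} e^(−u^2) du = sqrt(π/n).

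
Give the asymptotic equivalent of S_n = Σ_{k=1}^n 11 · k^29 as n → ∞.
S_n ~ 11 · n^30 / 30

By integral comparison (Euler-Maclaurin), Σ_{k=1}^n 11 · k^29 = 11 · ∫_0^n x^29 dx + O(n^29) = 11 · n^30/30 + O(n^29). (Equivalently, Faulhaber's formula gives the same leading term.)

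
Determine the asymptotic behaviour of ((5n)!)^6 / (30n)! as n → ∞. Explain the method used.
((5n)!)^6/(30n)! ~ ((2π·5n)^(5/2) / sqrt(6)) · 6^(−6·5n)  →  0

Write N = 5n. Stirling: N! ~ sqrt(2π N)(N/e)^N and (6N)! ~ sqrt(2π·6N)·(6N/e)^(6N).
  (N!)^6/(6N)! ~ (2π N)^(6/2) (N/e)^(6N) / [sqrt(2π·6N) (6N/e)^(6N)]
     = (2π N)^(6/2) / sqrt(2π·6N) · (N/(6N))^(6N)
     = (2π N)^((6−1)/2) / sqrt(6) · 6^(−6N).
Since 6^6 > 1, the factor 6^(−6N) decays exponentially, so the ratio → 0. Substituting N = 5n gives the stated form.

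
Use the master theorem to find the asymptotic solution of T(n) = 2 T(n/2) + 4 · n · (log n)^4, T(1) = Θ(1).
T(n) = Θ(n · (log n)^5)

Here log_2 2 = 1 and f(n) = 4 · n · (log n)^4 = Θ(n^(log_2 2) · (log n)^4). This is the extended Case 2 of the master theorem (f matches the critical exponent up to log factors), giving T(n) = Θ(n^(log_2 2) · (log n)^(4+1)) = Θ(n · (log n)^5).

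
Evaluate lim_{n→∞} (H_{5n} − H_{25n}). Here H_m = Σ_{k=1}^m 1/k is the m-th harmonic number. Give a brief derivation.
lim = ln(5/25) = −ln 5

Euler-Maclaurin gives H_m = ln m + γ + 1/(2m) + O(1/m^2). The γ and O(1/m) terms cancel in the difference:
  H_{5n} − H_{25n} = ln(5n) − ln(25n) + O(1/n) = ln(5/25) + O(1/n).
Hence the limit is ln(5/25) = −ln 5.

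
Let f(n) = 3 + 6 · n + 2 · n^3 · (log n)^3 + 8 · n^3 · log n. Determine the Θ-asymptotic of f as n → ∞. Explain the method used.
f(n) ∈ Θ(n^3 · (log n)^3)

Compare the terms by growth order. For large n, n^a · (log n)^b dominates n^a' · (log n)^b' iff a > a', or (a = a' and b > b'). Ranking the 4 terms shows the dominant one is 2 · n^3 · (log n)^3. Hence f(n) ∈ Θ(n^3 · (log n)^3).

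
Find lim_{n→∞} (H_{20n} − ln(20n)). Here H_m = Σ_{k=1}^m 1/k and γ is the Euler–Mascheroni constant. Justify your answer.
lim = γ

By Euler-Maclaurin, H_m = ln m + γ + O(1/m). So
  H_{20n} − ln(20n) = ln(20n) + γ − ln(20n) + O(1/n)
                       = ln(20/20) + γ + O(1/n).
Hence the limit is γ (since ln 1 = 0).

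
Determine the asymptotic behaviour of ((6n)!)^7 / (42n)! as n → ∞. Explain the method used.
((6n)!)^7/(42n)! ~ ((2π·6n)^(6/2) / sqrt(7)) · 7^(−7·6n)  →  0

Write N = 6n. Stirling: N! ~ sqrt(2π N)(N/e)^N and (7N)! ~ sqrt(2π·7N)·(7N/e)^(7N).
  (N!)^7/(7N)! ~ (2π N)^(7/2) (N/e)^(7N) / [sqrt(2π·7N) (7N/e)^(7N)]
     = (2π N)^(7/2) / sqrt(2π·7N) · (N/(7N))^(7N)
     = (2π N)^((7−1)/2) / sqrt(7) · 7^(−7N).
Since 7^7 > 1, the factor 7^(−7N) decays exponentially, so the ratio → 0. Substituting N = 6n gives the stated form.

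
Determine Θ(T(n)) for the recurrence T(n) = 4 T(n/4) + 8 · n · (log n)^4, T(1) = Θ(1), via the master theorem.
T(n) = Θ(n · (log n)^5)

Here log_4 4 = 1 and f(n) = 8 · n · (log n)^4 = Θ(n^(log_4 4) · (log n)^4). This is the extended Case 2 of the master theorem (f matches the critical exponent up to log factors), giving T(n) = Θ(n^(log_4 4) · (log n)^(4+1)) = Θ(n · (log n)^5).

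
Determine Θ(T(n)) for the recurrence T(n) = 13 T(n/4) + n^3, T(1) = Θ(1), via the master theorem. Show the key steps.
T(n) = Θ(n^3)

log_4 13 ≈ 1.850. f(n) = n^3 dominates n^(log_4 13) since 3 > 1.850, and the regularity condition a·f(n/b) = 13·(n/4)^3 = (13/64)·n^3 ≤ c·f(n) holds with c = 13/64 ≈ 0.203 < 1. So this is Case 3: T(n) = Θ(f(n)) = Θ(n^3).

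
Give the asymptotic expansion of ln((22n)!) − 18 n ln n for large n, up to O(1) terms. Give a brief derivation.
ln((22n)!) − 18 n ln n = 4 n ln n + 22(ln 22 − 1) n + (1/2) ln(2π·22n) + O(1/n)

Stirling: ln((22n)!) = 22n ln(22n) − 22n + (1/2) ln(2π·22n) + O(1/n).
Expand 22n ln(22n) = 22n (ln n + ln 22) = 22n ln n + 22n ln 22.
Subtract 18n ln n: leading term is (22 − 18) n ln n = 4 n ln n. The next term is 22n ln 22 − 22n = 22(ln 22 − 1) n. Then the (1/2) ln(2π·22n) correction.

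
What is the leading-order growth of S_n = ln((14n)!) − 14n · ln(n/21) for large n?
S_n ~ 14n · (ln 294 − 1) + O(ln n)

Stirling: ln((14n)!) = 14n ln(14n) − 14n + O(ln n).
  S_n = 14n ln(14n) − 14n − 14n ln(n/21) + O(ln n)
      = 14n ln(14n) − 14n ln n + 14n ln 21 − 14n + O(ln n)
      = 14n ln 14 + 14n ln 21 − 14n + O(ln n)
      = 14n (ln 294 − 1) + O(ln n).
Numerically ln(294) − 1 ≈ 4.6836.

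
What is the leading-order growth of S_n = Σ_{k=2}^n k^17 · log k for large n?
S_n ~ n^18 log n / 18 − n^18 / 324

By integral comparison, S_n = ∫_1^n x^17 · log x dx + O(n^17 · log n). For the integral, ∫ x^17 log x dx = n^18 log n / 18 − n^18/324 (integration by parts). Hence S_n ~ n^18 log n / 18 − n^18 / 324.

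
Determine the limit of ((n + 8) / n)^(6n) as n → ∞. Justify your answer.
lim = e^48

Rewrite as (1 + 8/n)^(6n). By the standard limit (1 + x/n)^n → e^x, we have (1 + 8/n)^n → e^8, and raising to the 6th power gives e^48.
More precisely, ln[(1 + 8/n)^(6n)] = 6n · ln(1 + 8/n) = 6n · (8/n + O(1/n^2)) = 48 + O(1/n) → 48.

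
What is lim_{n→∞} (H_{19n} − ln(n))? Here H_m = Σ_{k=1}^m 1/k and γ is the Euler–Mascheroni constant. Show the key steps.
lim = ln 19 + γ

By Euler-Maclaurin, H_m = ln m + γ + O(1/m). So
  H_{19n} − ln(n) = ln(19n) + γ − ln(n) + O(1/n)
                       = ln(19/1) + γ + O(1/n).
Hence the limit is ln(19/1) + γ.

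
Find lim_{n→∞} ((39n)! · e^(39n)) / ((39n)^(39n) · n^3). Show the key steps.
lim = 0

Stirling: (39n)! ~ sqrt(2π·39n) · (39n/e)^(39n). Hence
  (39n)! · e^(39n) / (39n)^(39n) ~ sqrt(2π·39n).
Dividing by n^3: sqrt(2π·39n) / n^3 = sqrt(2π·39) · n^((1−6)/2), so the expression behaves like sqrt(2π·39) · n^((1−6)/2) → 0.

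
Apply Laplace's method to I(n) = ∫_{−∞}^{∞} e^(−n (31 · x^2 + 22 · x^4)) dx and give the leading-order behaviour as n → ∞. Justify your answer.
I(n) ~ sqrt(π/(31n))

φ(x) = 31 · x^2 + 22 · x^4 has its unique global minimum at x* = 0 (since φ'(x) = 62x + 88x^3 = 0 only at x = 0 for real x with both coefficients positive, and φ → ∞ as |x| → ∞). At x* = 0, φ(0) = 0 and φ''(0) = 62. Laplace's method then gives
  I(n) ~ sqrt(2π / (n · φ''(0))) · e^(−n φ(0)) = sqrt(2π / (62n)) = sqrt(π/(31n)).
The 22 · x^4 term contributes only at subleading order (an O(1/n) relative correction).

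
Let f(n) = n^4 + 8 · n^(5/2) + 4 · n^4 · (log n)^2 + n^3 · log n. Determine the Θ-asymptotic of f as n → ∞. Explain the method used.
f(n) ∈ Θ(n^4 · (log n)^2)

Compare the terms by growth order. For large n, n^a · (log n)^b dominates n^a' · (log n)^b' iff a > a', or (a = a' and b > b'). Ranking the 4 terms shows the dominant one is 4 · n^4 · (log n)^2. Hence f(n) ∈ Θ(n^4 · (log n)^2).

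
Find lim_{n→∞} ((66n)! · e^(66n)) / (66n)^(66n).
lim = ∞

Stirling: (66n)! ~ sqrt(2π·66n) · (66n/e)^(66n). Hence
  (66n)! · e^(66n) / (66n)^(66n) ~ sqrt(2π·66n) = sqrt(2π·66) · sqrt(n) → ∞.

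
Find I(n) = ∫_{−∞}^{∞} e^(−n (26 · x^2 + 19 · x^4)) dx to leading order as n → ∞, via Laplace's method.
I(n) ~ sqrt(π/(26n))

φ(x) = 26 · x^2 + 19 · x^4 has its unique global minimum at x* = 0 (since φ'(x) = 52x + 76x^3 = 0 only at x = 0 for real x with both coefficients positive, and φ → ∞ as |x| → ∞). At x* = 0, φ(0) = 0 and φ''(0) = 52. Laplace's method then gives
  I(n) ~ sqrt(2π / (n · φ''(0))) · e^(−n φ(0)) = sqrt(2π / (52n)) = sqrt(π/(26n)).
The 19 · x^4 term contributes only at subleading order (an O(1/n) relative correction).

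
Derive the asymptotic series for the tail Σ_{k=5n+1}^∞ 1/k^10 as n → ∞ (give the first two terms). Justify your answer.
Σ_{k>5n} 1/k^10 = 1/(9 · (5n)^9) − 1/(2 · (5n)^10) + O(1/(5n)^11)

Compare to the integral: ∫_{5n}^∞ x^(−10) dx = [−x^(−9)/9]_{5n}^∞ = 1/((10−1)·(5n)^9). The Euler-Maclaurin correction adds −f(5n)/2 = −1/(2·(5n)^10). Euler-Maclaurin then gives
  Σ_{k>5n} 1/k^10 = ∫_{5n}^∞ dx/x^10 − 1/(2·(5n)^10) + O(1/(5n)^11).
(Equivalently this is ζ(10) − Σ_{k≤5n} 1/k^10.)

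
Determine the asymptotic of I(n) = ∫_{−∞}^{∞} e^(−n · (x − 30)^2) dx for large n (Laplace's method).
I(n) = sqrt(π/n)

Here φ(x) = (x − 30)^2 has its unique minimum at x* = 30 with φ(x*) = 0 and φ''(x*) = 2. Laplace's method gives
  I(n) ~ e^(−n φ(x*)) · sqrt(2π / (n · φ''(x*))) = sqrt(2π / (2n)) = sqrt(π/n).
This is exact: substituting u = (x − 30)·sqrt(n) gives I(n) = (1/sqrt(n)) ∫_{−∞}^{∞} e^(−u^2) du = sqrt(π/n).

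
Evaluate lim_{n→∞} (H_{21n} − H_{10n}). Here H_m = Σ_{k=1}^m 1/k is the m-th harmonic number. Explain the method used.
lim = ln(21/10)

Euler-Maclaurin gives H_m = ln m + γ + 1/(2m) + O(1/m^2). The γ and O(1/m) terms cancel in the difference:
  H_{21n} − H_{10n} = ln(21n) − ln(10n) + O(1/n) = ln(21/10) + O(1/n).
Hence the limit is ln(21/10).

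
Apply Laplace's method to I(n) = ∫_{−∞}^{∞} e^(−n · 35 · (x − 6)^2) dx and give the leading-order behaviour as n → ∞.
I(n) = sqrt(π/(35n))

Here φ(x) = 35 · (x − 6)^2 has its unique minimum at x* = 6 with φ(x*) = 0 and φ''(x*) = 70. Laplace's method gives
  I(n) ~ e^(−n φ(x*)) · sqrt(2π / (n · φ''(x*))) = sqrt(2π / (70n)) = sqrt(π/(35n)).
This is exact: substituting u = (x − 6)·sqrt(35n) gives I(n) = (1/sqrt(35n)) ∫_{−∞}^{∞} e^(−u^2) du = sqrt(π/(35n)).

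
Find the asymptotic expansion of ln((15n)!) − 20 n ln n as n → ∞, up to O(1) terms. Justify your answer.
ln((15n)!) − 20 n ln n = −5 n ln n + 15(ln 15 − 1) n + (1/2) ln(2π·15n) + O(1/n)

Stirling: ln((15n)!) = 15n ln(15n) − 15n + (1/2) ln(2π·15n) + O(1/n).
Expand 15n ln(15n) = 15n (ln n + ln 15) = 15n ln n + 15n ln 15.
Subtract 20n ln n: leading term is (15 − 20) n ln n = −5 n ln n. The next term is 15n ln 15 − 15n = 15(ln 15 − 1) n. Then the (1/2) ln(2π·15n) correction.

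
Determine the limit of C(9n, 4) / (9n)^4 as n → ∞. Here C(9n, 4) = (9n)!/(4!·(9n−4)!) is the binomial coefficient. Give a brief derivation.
lim = 1/4! = 1/24

With N = 9n → ∞: C(N, 4) / N^4 = [N(N−1)…(N−3)] / (4! · N^4) = (1/4!) · 1 · (1 − 1/(9n)) · (1 − 2/(9n)) · (1 − 3/(9n)). Each factor → 1 as N → ∞, so the limit is 1/4! = 1/24.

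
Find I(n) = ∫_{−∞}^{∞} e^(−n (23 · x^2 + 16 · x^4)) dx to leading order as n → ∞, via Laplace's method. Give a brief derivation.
I(n) ~ sqrt(π/(23n))

φ(x) = 23 · x^2 + 16 · x^4 has its unique global minimum at x* = 0 (since φ'(x) = 46x + 64x^3 = 0 only at x = 0 for real x with both coefficients positive, and φ → ∞ as |x| → ∞). At x* = 0, φ(0) = 0 and φ''(0) = 46. Laplace's method then gives
  I(n) ~ sqrt(2π / (n · φ''(0))) · e^(−n φ(0)) = sqrt(2π / (46n)) = sqrt(π/(23n)).
The 16 · x^4 term contributes only at subleading order (an O(1/n) relative correction).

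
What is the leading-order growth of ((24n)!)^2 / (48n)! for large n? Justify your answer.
((24n)!)^2/(48n)! ~ ((2π·24n)^(1/2) / sqrt(2)) · 2^(−2·24n)  →  0

Write N = 24n. Stirling: N! ~ sqrt(2π N)(N/e)^N and (2N)! ~ sqrt(2π·2N)·(2N/e)^(2N).
  (N!)^2/(2N)! ~ (2π N)^(2/2) (N/e)^(2N) / [sqrt(2π·2N) (2N/e)^(2N)]
     = (2π N)^(2/2) / sqrt(2π·2N) · (N/(2N))^(2N)
     = (2π N)^((2−1)/2) / sqrt(2) · 2^(−2N).
Since 2^2 > 1, the factor 2^(−2N) decays exponentially, so the ratio → 0. Substituting N = 24n gives the stated form.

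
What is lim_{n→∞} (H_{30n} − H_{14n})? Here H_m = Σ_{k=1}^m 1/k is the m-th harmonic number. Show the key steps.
lim = ln(30/14) = ln(15/7)

Euler-Maclaurin gives H_m = ln m + γ + 1/(2m) + O(1/m^2). The γ and O(1/m) terms cancel in the difference:
  H_{30n} − H_{14n} = ln(30n) − ln(14n) + O(1/n) = ln(30/14) + O(1/n).
Hence the limit is ln(30/14) = ln(15/7).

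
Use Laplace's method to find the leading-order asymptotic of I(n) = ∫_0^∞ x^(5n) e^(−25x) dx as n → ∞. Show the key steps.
I(n) ~ (sqrt(2π·5n) / 25) · (5n/(25e))^(5n)

Write the integrand as exp(5n ln x − 25x) and set f(x) = 5n ln x − 25x. Then f'(x) = 5n/x − 25 = 0 at x* = 5n/25, and f''(x*) = −5n/x*^2 = −25^2/(5n). Laplace's method (interior maximum) gives
  I(n) ~ e^(f(x*)) · sqrt(2π / |f''(x*)|)
        = exp(5n ln(5n/25) − 5n) · sqrt(2π · 5n / 25^2)
        = (5n/25)^(5n) e^(−5n) · sqrt(2π·5n) / 25
        = (sqrt(2π·5n) / 25) · (5n/(25e))^(5n).
This matches Γ(5n+1)/25^(5n+1) with Stirling applied to Γ.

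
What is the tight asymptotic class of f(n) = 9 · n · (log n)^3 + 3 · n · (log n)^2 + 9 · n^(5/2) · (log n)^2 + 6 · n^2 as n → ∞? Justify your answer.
f(n) ∈ Θ(n^(5/2) · (log n)^2)

Compare the terms by growth order. For large n, n^a · (log n)^b dominates n^a' · (log n)^b' iff a > a', or (a = a' and b > b'). Ranking the 4 terms shows the dominant one is 9 · n^(5/2) · (log n)^2. Hence f(n) ∈ Θ(n^(5/2) · (log n)^2).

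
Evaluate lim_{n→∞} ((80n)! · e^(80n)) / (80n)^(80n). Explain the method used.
lim = ∞

Stirling: (80n)! ~ sqrt(2π·80n) · (80n/e)^(80n). Hence
  (80n)! · e^(80n) / (80n)^(80n) ~ sqrt(2π·80n) = sqrt(2π·80) · sqrt(n) → ∞.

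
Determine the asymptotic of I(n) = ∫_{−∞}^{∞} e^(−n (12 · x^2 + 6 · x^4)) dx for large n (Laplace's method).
I(n) ~ sqrt(π/(12n))

φ(x) = 12 · x^2 + 6 · x^4 has its unique global minimum at x* = 0 (since φ'(x) = 24x + 24x^3 = 0 only at x = 0 for real x with both coefficients positive, and φ → ∞ as |x| → ∞). At x* = 0, φ(0) = 0 and φ''(0) = 24. Laplace's method then gives
  I(n) ~ sqrt(2π / (n · φ''(0))) · e^(−n φ(0)) = sqrt(2π / (24n)) = sqrt(π/(12n)).
The 6 · x^4 term contributes only at subleading order (an O(1/n) relative correction).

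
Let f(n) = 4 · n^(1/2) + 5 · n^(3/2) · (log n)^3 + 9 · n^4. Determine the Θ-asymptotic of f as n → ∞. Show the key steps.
f(n) ∈ Θ(n^4)

Compare the terms by growth order. For large n, n^a · (log n)^b dominates n^a' · (log n)^b' iff a > a', or (a = a' and b > b'). Ranking the 3 terms shows the dominant one is 9 · n^4. Hence f(n) ∈ Θ(n^4).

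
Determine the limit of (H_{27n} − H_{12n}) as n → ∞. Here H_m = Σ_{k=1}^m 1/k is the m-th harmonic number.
lim = ln(27/12) = ln(9/4)

Euler-Maclaurin gives H_m = ln m + γ + 1/(2m) + O(1/m^2). The γ and O(1/m) terms cancel in the difference:
  H_{27n} − H_{12n} = ln(27n) − ln(12n) + O(1/n) = ln(27/12) + O(1/n).
Hence the limit is ln(27/12) = ln(9/4).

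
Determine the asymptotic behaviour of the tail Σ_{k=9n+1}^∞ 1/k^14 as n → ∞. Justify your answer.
Σ_{k>9n} 1/k^14 ~ 1/(13 · (9n)^13)

Compare to the integral: ∫_{9n}^∞ x^(−14) dx = [−x^(−13)/13]_{9n}^∞ = 1/((14−1)·(9n)^13). Euler-Maclaurin then gives
  Σ_{k>9n} 1/k^14 = ∫_{9n}^∞ dx/x^14 − 1/(2·(9n)^14) + O(1/(9n)^15).
(Equivalently this is ζ(14) − Σ_{k≤9n} 1/k^14.)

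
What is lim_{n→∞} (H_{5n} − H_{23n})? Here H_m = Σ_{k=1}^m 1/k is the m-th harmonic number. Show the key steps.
lim = ln(5/23)

Euler-Maclaurin gives H_m = ln m + γ + 1/(2m) + O(1/m^2). The γ and O(1/m) terms cancel in the difference:
  H_{5n} − H_{23n} = ln(5n) − ln(23n) + O(1/n) = ln(5/23) + O(1/n).
Hence the limit is ln(5/23).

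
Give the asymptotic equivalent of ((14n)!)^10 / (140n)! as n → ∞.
((14n)!)^10/(140n)! ~ ((2π·14n)^(9/2) / sqrt(10)) · 10^(−10·14n)  →  0

Write N = 14n. Stirling: N! ~ sqrt(2π N)(N/e)^N and (10N)! ~ sqrt(2π·10N)·(10N/e)^(10N).
  (N!)^10/(10N)! ~ (2π N)^(10/2) (N/e)^(10N) / [sqrt(2π·10N) (10N/e)^(10N)]
     = (2π N)^(10/2) / sqrt(2π·10N) · (N/(10N))^(10N)
     = (2π N)^((10−1)/2) / sqrt(10) · 10^(−10N).
Since 10^10 > 1, the factor 10^(−10N) decays exponentially, so the ratio → 0. Substituting N = 14n gives the stated form.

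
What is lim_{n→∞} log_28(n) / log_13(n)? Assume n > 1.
lim = ln(13) / ln(28) = log_28(13)

Change of base: log_28(n) = ln n / ln 28 and log_13(n) = ln n / ln 13. The ratio is (ln n / ln 28) · (ln 13 / ln n) = ln 13 / ln 28, a constant independent of n. So the limit is ln 13 / ln 28 = log_28(13).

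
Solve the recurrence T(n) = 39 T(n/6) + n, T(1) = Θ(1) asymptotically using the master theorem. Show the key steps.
T(n) = Θ(n^(log_6 39))

Master theorem: compare f(n) = n to n^(log_6 39) where log_6 39 ≈ 2.045. Since 1 < log_6 39, we have f(n) = O(n^(log_6 39 − ε)) for some ε > 0 — Case 1. Hence T(n) = Θ(n^(log_6 39)).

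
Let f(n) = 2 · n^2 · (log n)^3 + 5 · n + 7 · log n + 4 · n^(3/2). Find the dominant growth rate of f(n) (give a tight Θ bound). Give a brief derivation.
f(n) ∈ Θ(n^2 · (log n)^3)

Compare the terms by growth order. For large n, n^a · (log n)^b dominates n^a' · (log n)^b' iff a > a', or (a = a' and b > b'). Ranking the 4 terms shows the dominant one is 2 · n^2 · (log n)^3. Hence f(n) ∈ Θ(n^2 · (log n)^3).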